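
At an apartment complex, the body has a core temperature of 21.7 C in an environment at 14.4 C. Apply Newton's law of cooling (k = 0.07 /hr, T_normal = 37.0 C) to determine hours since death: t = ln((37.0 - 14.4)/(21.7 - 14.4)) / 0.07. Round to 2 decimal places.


Using Newton's law of cooling:
t = ln((T_normal - T_ambient) / (T_body - T_ambient)) / k
T_normal - T_ambient = 22.6
T_body - T_ambient = 7.3
Ratio = 3.09589
ln(ratio) = 1.130075
t = 1.130075 / 0.07 = 16.14 hours

16.14


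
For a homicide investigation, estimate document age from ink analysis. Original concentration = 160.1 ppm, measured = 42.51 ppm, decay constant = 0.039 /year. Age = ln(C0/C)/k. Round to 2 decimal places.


Document age estimation:
C0/C = 160.1 / 42.51 = 3.766173
ln(C0/C) = 1.326059
t = 1.326059 / 0.039 = 34.00 years

34.00


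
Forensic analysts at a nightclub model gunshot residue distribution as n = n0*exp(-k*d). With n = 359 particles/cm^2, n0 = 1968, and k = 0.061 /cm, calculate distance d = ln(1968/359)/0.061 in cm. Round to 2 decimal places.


GSR distance calculation:
n0/n = 1968 / 359 = 5.481894
ln(n0/n) = 1.701451
d = 1.701451 / 0.061 = 27.89 cm

27.89


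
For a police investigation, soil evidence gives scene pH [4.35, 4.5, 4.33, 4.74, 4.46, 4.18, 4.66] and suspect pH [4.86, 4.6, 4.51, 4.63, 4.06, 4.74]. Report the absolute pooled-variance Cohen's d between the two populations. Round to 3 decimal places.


Pooled-variance Cohen's d for soil pH comparison:
Scene mean = 31.22 / 7 = 4.46
Suspect mean = 27.4 / 6 = 4.566667
Scene sample variance s_s^2 = 0.0379
Suspect sample variance s_c^2 = 0.076227
Pooled variance = ((n_s-1)*s_s^2 + (n_c-1)*s_c^2) / (n_s + n_c - 2) = 0.055321
Pooled SD = sqrt(0.055321) = 0.235204
Mean difference = -0.106667
|d| = |-0.106667| / 0.235204 = 0.454

0.454


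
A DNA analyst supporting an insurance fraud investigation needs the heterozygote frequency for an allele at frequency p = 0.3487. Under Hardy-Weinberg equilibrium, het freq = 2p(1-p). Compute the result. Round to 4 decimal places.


Hardy-Weinberg heterozygote frequency:
q = 1 - p = 1 - 0.3487 = 0.6513
2pq = 2 * 0.3487 * 0.6513 = 0.4542

0.4542


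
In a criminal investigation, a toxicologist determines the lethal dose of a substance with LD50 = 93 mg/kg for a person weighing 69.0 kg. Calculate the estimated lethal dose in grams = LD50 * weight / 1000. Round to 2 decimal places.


Lethal dose calculation:
Lethal dose = LD50 * body_weight / 1000
= 93 * 69.0 / 1000
= 6417 / 1000
= 6.42 g

6.42


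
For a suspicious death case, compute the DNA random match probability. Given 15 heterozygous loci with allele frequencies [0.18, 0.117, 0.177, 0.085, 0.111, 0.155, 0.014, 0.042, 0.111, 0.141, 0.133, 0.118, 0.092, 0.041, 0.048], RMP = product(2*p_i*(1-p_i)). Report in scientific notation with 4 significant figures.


Computing RMP for 15 loci:
Locus 1: 2 * 0.18 * 0.82 = 0.2952
Locus 2: 2 * 0.117 * 0.883 = 0.206622
Locus 3: 2 * 0.177 * 0.823 = 0.291342
Locus 4: 2 * 0.085 * 0.915 = 0.15555
Locus 5: 2 * 0.111 * 0.889 = 0.197358
Locus 6: 2 * 0.155 * 0.845 = 0.26195
Locus 7: 2 * 0.014 * 0.986 = 0.027608
Locus 8: 2 * 0.042 * 0.958 = 0.080472
Locus 9: 2 * 0.111 * 0.889 = 0.197358
Locus 10: 2 * 0.141 * 0.859 = 0.242238
Locus 11: 2 * 0.133 * 0.867 = 0.230622
Locus 12: 2 * 0.118 * 0.882 = 0.208152
Locus 13: 2 * 0.092 * 0.908 = 0.167072
Locus 14: 2 * 0.041 * 0.959 = 0.078638
Locus 15: 2 * 0.048 * 0.952 = 0.091392
RMP = 8.749e-13

8.749e-13


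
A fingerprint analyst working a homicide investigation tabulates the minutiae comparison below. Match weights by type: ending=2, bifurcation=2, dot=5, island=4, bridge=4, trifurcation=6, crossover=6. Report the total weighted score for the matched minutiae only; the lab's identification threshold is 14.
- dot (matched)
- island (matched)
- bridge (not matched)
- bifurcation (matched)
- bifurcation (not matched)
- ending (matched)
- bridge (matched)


Weighted minutiae match score:
  dot: matched, +5 (running total 5)
  island: matched, +4 (running total 9)
  bridge: not matched, +0
  bifurcation: matched, +2 (running total 11)
  bifurcation: not matched, +0
  ending: matched, +2 (running total 13)
  bridge: matched, +4 (running total 17)
Total score = 17
Threshold = 14; verdict = identification

17


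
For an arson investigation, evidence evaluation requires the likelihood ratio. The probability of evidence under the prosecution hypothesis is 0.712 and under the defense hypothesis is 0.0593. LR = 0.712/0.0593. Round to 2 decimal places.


Likelihood ratio calculation:
LR = P(E|Hp) / P(E|Hd)
LR = 0.712 / 0.0593
LR = 12.01

12.01


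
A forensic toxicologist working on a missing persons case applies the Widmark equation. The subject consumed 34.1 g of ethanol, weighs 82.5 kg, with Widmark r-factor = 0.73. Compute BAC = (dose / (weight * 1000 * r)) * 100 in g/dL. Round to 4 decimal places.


Applying the Widmark formula:
BAC = (dose_g / (body_wt * 1000 * r)) * 100
Denominator = 82.5 * 1000 * 0.73 = 60225
BAC = (34.1 / 60225) * 100
BAC = 0.0566 g/dL

0.0566


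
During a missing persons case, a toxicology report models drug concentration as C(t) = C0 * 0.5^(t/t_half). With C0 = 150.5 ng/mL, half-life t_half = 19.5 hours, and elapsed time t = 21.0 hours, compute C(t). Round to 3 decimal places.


Drug concentration decay:
Number of half-lives = t / t_half = 21.0 / 19.5 = 1.076923
Decay factor = 0.5^1.076923 = 0.47403878
C(t) = 150.5 * 0.47403878 = 71.343 ng/mL

71.343


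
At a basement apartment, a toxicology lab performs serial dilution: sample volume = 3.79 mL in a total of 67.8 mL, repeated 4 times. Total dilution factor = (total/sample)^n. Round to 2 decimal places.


Dilution factor calculation:
Single dilution = V_total / V_sample = 67.8 / 3.79 ≈ 17.889182
Number of dilutions = 4
Total DF = (67.8 / 3.79)^4 (full precision, rounded at the end) = 102414.61

102414.61


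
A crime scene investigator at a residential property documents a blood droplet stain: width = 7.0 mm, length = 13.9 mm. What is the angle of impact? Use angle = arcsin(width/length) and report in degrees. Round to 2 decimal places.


Blood spatter impact angle calculation:
width / length = 7.0 / 13.9 = 0.503597
angle = arcsin(0.503597)
angle = 30.24 degrees

30.24


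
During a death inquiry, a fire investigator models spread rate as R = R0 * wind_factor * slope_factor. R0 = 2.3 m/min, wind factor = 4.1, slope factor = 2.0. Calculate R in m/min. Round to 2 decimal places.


Fire spread rate calculation:
R = R0 * wind_factor * slope_factor
= 2.3 * 4.1 * 2.0
= 9.43 * 2.0
= 18.86 m/min

18.86


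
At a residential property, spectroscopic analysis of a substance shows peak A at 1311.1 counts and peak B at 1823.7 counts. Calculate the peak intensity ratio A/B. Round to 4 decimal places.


Spectral peak ratio:
Peak A = 1311.1 counts
Peak B = 1823.7 counts
Ratio = 1311.1 / 1823.7 = 0.7189

0.7189


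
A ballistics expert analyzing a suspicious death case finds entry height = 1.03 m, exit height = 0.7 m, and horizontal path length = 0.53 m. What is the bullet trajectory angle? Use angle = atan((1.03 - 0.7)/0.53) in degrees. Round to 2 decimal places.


Bullet trajectory angle:
Height difference = 1.03 - 0.7 = 0.33 m
angle = atan(0.33 / 0.53)
angle = atan(0.622642)
angle = 31.91 degrees

31.91


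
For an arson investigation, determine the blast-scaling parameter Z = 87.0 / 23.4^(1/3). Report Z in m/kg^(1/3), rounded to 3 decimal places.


Scaled distance calculation:
W^(1/3) = 23.4^(1/3) = 2.860259
Z = R / W^(1/3) = 87.0 / 2.860259
Z = 30.417 m/kg^(1/3)

30.417


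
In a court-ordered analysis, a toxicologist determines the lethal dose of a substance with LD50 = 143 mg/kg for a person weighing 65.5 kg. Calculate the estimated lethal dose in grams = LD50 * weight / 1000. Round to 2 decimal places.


Lethal dose calculation:
Lethal dose = LD50 * body_weight / 1000
= 143 * 65.5 / 1000
= 9366.5 / 1000
= 9.37 g

9.37


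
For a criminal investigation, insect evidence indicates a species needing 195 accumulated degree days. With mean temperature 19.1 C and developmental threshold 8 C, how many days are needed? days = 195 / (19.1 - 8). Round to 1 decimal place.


Insect development time:
Effective temperature = avg_temp - T_base = 19.1 - 8 = 11.1 C
Days = ADD / effective_temp = 195 / 11.1 = 17.6 days

17.6


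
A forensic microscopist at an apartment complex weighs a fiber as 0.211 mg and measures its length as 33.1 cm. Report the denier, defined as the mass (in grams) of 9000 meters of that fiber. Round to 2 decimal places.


Denier calculation:
Mass in grams = 0.211 mg / 1000 = 0.000211 g
Length in meters = 33.1 cm / 100 = 0.331 m
Linear density = mass / length = 0.000211 / 0.331 = 0.00063746 g/m
Denier = (g/m) * 9000 = 0.00063746 * 9000 = 5.74

5.74


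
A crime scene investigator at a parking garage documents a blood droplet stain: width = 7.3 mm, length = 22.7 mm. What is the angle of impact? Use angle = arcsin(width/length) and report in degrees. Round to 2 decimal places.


Blood spatter impact angle calculation:
width / length = 7.3 / 22.7 = 0.321586
angle = arcsin(0.321586)
angle = 18.76 degrees

18.76


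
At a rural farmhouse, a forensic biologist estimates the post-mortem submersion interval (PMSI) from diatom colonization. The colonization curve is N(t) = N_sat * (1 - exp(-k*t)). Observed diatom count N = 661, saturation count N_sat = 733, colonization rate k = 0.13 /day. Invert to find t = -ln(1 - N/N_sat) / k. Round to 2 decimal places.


PMSI from diatom colonization curve:
N / N_sat = 661 / 733 = 0.901774
1 - N/N_sat = 0.098226
ln(1 - N/N_sat) = -2.320484
t = -ln(1 - N/N_sat) / k = -(-2.320484) / 0.13 = 17.85 days

17.85


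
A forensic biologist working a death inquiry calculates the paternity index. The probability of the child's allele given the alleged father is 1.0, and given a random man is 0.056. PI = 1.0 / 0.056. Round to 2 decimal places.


Paternity Index calculation:
PI = P(allele|father) / P(allele|random)
PI = 1.0 / 0.056
PI = 17.86

17.86


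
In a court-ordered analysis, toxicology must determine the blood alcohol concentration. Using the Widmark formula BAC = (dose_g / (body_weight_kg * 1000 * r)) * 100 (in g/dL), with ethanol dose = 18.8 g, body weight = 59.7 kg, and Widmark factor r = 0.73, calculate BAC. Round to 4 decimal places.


Applying the Widmark formula:
BAC = (dose_g / (body_wt * 1000 * r)) * 100
Denominator = 59.7 * 1000 * 0.73 = 43581
BAC = (18.8 / 43581) * 100
BAC = 0.0431 g/dL

0.0431


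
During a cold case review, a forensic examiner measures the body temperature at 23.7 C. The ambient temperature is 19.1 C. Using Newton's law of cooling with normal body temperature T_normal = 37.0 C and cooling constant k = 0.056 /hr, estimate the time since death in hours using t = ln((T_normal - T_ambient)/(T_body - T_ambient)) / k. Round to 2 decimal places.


Using Newton's law of cooling:
t = ln((T_normal - T_ambient) / (T_body - T_ambient)) / k
T_normal - T_ambient = 17.9
T_body - T_ambient = 4.6
Ratio = 3.891304
ln(ratio) = 1.358744
t = 1.358744 / 0.056 = 24.26 hours

24.26


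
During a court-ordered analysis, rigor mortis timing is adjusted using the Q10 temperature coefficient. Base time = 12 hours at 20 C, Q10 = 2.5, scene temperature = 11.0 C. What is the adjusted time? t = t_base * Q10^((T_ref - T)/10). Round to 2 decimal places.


Rigor mortis time adjustment:
Exponent = (T_ref - T_actual) / 10 = (20 - 11.0) / 10 = 0.9
Q10 factor = 2.5^0.9 = 2.28111
t_adjusted = 12 * 2.28111 = 27.37 hours

27.37


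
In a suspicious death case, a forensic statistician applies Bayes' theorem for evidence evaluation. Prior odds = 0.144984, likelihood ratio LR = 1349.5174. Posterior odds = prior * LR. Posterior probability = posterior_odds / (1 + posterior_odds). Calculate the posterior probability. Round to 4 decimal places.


Bayesian evidence evaluation:
Posterior odds = prior_odds * LR = 0.144984 * 1349.5174 = 195.6584
Posterior probability = posterior_odds / (1 + posterior_odds)
= 195.6584 / (1 + 195.6584)
= 195.6584 / 196.6584
= 0.9949

0.9949


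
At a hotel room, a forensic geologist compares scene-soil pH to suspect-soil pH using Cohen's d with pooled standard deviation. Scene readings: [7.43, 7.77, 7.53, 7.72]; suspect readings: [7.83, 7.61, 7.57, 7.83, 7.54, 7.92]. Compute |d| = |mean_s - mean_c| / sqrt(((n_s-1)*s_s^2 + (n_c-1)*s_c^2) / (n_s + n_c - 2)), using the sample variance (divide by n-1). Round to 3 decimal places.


Pooled-variance Cohen's d for soil pH comparison:
Scene mean = 30.45 / 4 = 7.6125
Suspect mean = 46.3 / 6 = 7.716667
Scene sample variance s_s^2 = 0.025492
Suspect sample variance s_c^2 = 0.026227
Pooled variance = ((n_s-1)*s_s^2 + (n_c-1)*s_c^2) / (n_s + n_c - 2) = 0.025951
Pooled SD = sqrt(0.025951) = 0.161093
Mean difference = -0.104167
|d| = |-0.104167| / 0.161093 = 0.647

0.647


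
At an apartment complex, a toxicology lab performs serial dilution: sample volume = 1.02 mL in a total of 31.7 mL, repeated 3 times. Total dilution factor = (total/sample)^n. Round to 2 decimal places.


Dilution factor calculation:
Single dilution = V_total / V_sample = 31.7 / 1.02 ≈ 31.078431
Number of dilutions = 3
Total DF = (31.7 / 1.02)^3 (full precision, rounded at the end) = 30017.69

30017.69


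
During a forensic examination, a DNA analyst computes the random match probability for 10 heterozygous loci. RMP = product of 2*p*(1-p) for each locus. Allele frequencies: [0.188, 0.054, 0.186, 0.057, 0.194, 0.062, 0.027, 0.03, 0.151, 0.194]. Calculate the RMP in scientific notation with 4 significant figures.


Computing RMP for 10 loci:
Locus 1: 2 * 0.188 * 0.812 = 0.305312
Locus 2: 2 * 0.054 * 0.946 = 0.102168
Locus 3: 2 * 0.186 * 0.814 = 0.302808
Locus 4: 2 * 0.057 * 0.943 = 0.107502
Locus 5: 2 * 0.194 * 0.806 = 0.312728
Locus 6: 2 * 0.062 * 0.938 = 0.116312
Locus 7: 2 * 0.027 * 0.973 = 0.052542
Locus 8: 2 * 0.03 * 0.97 = 0.0582
Locus 9: 2 * 0.151 * 0.849 = 0.256398
Locus 10: 2 * 0.194 * 0.806 = 0.312728
RMP = 9.056e-09

9.056e-09


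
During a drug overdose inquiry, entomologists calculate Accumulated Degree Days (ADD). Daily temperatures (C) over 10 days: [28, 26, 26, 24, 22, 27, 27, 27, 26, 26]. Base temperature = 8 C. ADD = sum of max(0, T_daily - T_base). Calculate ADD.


Computing ADD day by day:
Day 1: max(0, 28 - 8) = 20
Day 2: max(0, 26 - 8) = 18
Day 3: max(0, 26 - 8) = 18
Day 4: max(0, 24 - 8) = 16
Day 5: max(0, 22 - 8) = 14
Day 6: max(0, 27 - 8) = 19
Day 7: max(0, 27 - 8) = 19
Day 8: max(0, 27 - 8) = 19
Day 9: max(0, 26 - 8) = 18
Day 10: max(0, 26 - 8) = 18
Total ADD = 179

179


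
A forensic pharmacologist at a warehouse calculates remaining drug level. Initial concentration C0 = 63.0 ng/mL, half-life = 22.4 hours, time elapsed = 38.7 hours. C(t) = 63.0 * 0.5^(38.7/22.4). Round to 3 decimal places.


Drug concentration decay:
Number of half-lives = t / t_half = 38.7 / 22.4 = 1.727679
Decay factor = 0.5^1.727679 = 0.30193732
C(t) = 63.0 * 0.30193732 = 19.022 ng/mL

19.022


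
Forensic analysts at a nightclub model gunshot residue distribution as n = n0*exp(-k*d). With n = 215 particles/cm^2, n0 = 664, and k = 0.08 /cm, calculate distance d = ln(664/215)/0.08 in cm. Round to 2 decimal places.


GSR distance calculation:
n0/n = 664 / 215 = 3.088372
ln(n0/n) = 1.127644
d = 1.127644 / 0.08 = 14.10 cm

14.10


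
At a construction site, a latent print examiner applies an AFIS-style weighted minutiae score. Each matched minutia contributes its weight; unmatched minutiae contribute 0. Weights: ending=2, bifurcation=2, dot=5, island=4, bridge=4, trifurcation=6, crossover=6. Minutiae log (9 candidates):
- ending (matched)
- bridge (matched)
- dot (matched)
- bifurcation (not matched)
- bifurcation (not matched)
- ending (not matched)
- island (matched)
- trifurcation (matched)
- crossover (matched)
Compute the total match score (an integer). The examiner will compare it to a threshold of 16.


Weighted minutiae match score:
  ending: matched, +2 (running total 2)
  bridge: matched, +4 (running total 6)
  dot: matched, +5 (running total 11)
  bifurcation: not matched, +0
  bifurcation: not matched, +0
  ending: not matched, +0
  island: matched, +4 (running total 15)
  trifurcation: matched, +6 (running total 21)
  crossover: matched, +6 (running total 27)
Total score = 27
Threshold = 16; verdict = identification

27


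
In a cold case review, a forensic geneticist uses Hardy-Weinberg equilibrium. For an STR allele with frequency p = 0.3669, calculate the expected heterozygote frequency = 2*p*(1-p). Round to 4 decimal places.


Hardy-Weinberg heterozygote frequency:
q = 1 - p = 1 - 0.3669 = 0.6331
2pq = 2 * 0.3669 * 0.6331 = 0.4646

0.4646


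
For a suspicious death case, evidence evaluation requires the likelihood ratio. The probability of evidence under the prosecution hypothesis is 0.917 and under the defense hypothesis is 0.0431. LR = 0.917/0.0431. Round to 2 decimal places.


Likelihood ratio calculation:
LR = P(E|Hp) / P(E|Hd)
LR = 0.917 / 0.0431
LR = 21.28

21.28


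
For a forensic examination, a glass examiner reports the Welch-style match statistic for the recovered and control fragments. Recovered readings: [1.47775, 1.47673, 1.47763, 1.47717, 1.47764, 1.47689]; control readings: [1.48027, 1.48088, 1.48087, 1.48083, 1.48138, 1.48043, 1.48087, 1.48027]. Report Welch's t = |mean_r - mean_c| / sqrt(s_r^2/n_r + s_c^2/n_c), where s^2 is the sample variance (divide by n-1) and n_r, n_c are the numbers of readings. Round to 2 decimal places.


Welch's t-criterion for glass RI comparison:
Recovered mean = sum / n_r = 8.86381 / 6 = 1.4773017
Control mean = sum / n_c = 11.8458 / 8 = 1.480725
Recovered sample variance s_r^2 = 1.87377e-07
Control sample variance s_c^2 = 1.43886e-07
Welch SE (unpooled) = sqrt(s_r^2/n_r + s_c^2/n_c) = sqrt(3.12294e-08 + 1.79857e-08) = sqrt(4.92151e-08) = 0.000221845
|mean_r - mean_c| = 0.00342333
t = 0.00342333 / 0.000221845 = 15.43

15.43


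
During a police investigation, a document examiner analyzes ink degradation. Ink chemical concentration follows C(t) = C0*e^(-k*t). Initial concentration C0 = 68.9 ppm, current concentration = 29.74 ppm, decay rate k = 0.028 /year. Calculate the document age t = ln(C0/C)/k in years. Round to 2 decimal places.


Document age estimation:
C0/C = 68.9 / 29.74 = 2.316745
ln(C0/C) = 0.840163
t = 0.840163 / 0.028 = 30.01 years

30.01


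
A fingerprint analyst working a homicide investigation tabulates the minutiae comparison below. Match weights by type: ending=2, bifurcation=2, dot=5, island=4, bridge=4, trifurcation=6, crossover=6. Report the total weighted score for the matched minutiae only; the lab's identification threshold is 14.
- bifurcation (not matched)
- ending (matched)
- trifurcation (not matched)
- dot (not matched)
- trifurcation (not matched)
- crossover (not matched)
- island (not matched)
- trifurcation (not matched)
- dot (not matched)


Weighted minutiae match score:
  bifurcation: not matched, +0
  ending: matched, +2 (running total 2)
  trifurcation: not matched, +0
  dot: not matched, +0
  trifurcation: not matched, +0
  crossover: not matched, +0
  island: not matched, +0
  trifurcation: not matched, +0
  dot: not matched, +0
Total score = 2
Threshold = 14; verdict = inconclusive

2


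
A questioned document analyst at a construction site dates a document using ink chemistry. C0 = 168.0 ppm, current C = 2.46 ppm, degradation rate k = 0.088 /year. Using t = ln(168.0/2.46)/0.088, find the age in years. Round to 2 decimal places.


Document age estimation:
C0/C = 168.0 / 2.46 = 68.292683
ln(C0/C) = 4.223803
t = 4.223803 / 0.088 = 48.00 years

48.00


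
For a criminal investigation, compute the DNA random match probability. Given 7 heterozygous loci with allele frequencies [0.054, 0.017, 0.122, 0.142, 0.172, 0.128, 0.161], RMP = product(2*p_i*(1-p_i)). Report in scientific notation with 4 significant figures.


Computing RMP for 7 loci:
Locus 1: 2 * 0.054 * 0.946 = 0.102168
Locus 2: 2 * 0.017 * 0.983 = 0.033422
Locus 3: 2 * 0.122 * 0.878 = 0.214232
Locus 4: 2 * 0.142 * 0.858 = 0.243672
Locus 5: 2 * 0.172 * 0.828 = 0.284832
Locus 6: 2 * 0.128 * 0.872 = 0.223232
Locus 7: 2 * 0.161 * 0.839 = 0.270158
RMP = 3.062e-06

3.062e-06


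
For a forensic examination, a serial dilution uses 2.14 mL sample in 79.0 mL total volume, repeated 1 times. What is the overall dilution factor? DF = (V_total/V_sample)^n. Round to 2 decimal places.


Dilution factor calculation:
Single dilution = V_total / V_sample = 79.0 / 2.14 ≈ 36.915888
Number of dilutions = 1
Total DF = (79.0 / 2.14)^1 (full precision, rounded at the end) = 36.92

36.92


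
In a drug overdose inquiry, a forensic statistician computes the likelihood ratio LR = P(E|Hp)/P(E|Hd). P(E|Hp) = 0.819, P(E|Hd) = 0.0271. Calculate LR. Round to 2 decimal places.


Likelihood ratio calculation:
LR = P(E|Hp) / P(E|Hd)
LR = 0.819 / 0.0271
LR = 30.22

30.22


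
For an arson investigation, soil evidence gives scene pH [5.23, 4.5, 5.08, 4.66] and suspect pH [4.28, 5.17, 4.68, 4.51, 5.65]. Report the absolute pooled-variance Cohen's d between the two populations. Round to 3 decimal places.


Pooled-variance Cohen's d for soil pH comparison:
Scene mean = 19.47 / 4 = 4.8675
Suspect mean = 24.29 / 5 = 4.858
Scene sample variance s_s^2 = 0.118225
Suspect sample variance s_c^2 = 0.30287
Pooled variance = ((n_s-1)*s_s^2 + (n_c-1)*s_c^2) / (n_s + n_c - 2) = 0.223736
Pooled SD = sqrt(0.223736) = 0.473007
Mean difference = 0.0095
|d| = |0.0095| / 0.473007 = 0.020

0.020


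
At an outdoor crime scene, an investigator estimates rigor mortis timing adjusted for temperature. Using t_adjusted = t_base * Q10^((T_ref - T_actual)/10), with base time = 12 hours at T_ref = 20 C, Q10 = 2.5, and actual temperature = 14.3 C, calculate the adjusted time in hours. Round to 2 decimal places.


Rigor mortis time adjustment:
Exponent = (T_ref - T_actual) / 10 = (20 - 14.3) / 10 = 0.57
Q10 factor = 2.5^0.57 = 1.68588
t_adjusted = 12 * 1.68588 = 20.23 hours

20.23


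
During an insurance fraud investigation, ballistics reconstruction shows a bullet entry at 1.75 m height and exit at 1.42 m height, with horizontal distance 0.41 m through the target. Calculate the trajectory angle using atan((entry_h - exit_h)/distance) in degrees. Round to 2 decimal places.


Bullet trajectory angle:
Height difference = 1.75 - 1.42 = 0.33 m
angle = atan(0.33 / 0.41)
angle = atan(0.804878)
angle = 38.83 degrees

38.83


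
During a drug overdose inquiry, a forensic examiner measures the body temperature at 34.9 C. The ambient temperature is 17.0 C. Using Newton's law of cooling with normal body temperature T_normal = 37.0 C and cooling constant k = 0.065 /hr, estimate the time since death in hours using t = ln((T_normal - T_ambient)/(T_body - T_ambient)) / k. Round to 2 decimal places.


Using Newton's law of cooling:
t = ln((T_normal - T_ambient) / (T_body - T_ambient)) / k
T_normal - T_ambient = 20.0
T_body - T_ambient = 17.9
Ratio = 1.117318
ln(ratio) = 0.110931
t = 0.110931 / 0.065 = 1.71 hours

1.71


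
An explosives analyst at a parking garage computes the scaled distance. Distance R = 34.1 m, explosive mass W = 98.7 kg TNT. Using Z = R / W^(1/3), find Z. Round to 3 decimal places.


Scaled distance calculation:
W^(1/3) = 98.7^(1/3) = 4.621387
Z = R / W^(1/3) = 34.1 / 4.621387
Z = 7.379 m/kg^(1/3)

7.379


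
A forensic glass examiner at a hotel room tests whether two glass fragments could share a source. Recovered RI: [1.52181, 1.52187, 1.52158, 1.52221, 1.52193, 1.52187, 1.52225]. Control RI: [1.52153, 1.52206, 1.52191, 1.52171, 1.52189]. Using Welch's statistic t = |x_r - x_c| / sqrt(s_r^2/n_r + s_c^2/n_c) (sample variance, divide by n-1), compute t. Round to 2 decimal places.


Welch's t-criterion for glass RI comparison:
Recovered mean = sum / n_r = 10.65352 / 7 = 1.5219314
Control mean = sum / n_c = 7.6091 / 5 = 1.52182
Recovered sample variance s_r^2 = 5.41476e-08
Control sample variance s_c^2 = 4.17e-08
Welch SE (unpooled) = sqrt(s_r^2/n_r + s_c^2/n_c) = sqrt(7.73537e-09 + 8.34e-09) = sqrt(1.60754e-08) = 0.000126789
|mean_r - mean_c| = 0.000111429
t = 0.000111429 / 0.000126789 = 0.88

0.88


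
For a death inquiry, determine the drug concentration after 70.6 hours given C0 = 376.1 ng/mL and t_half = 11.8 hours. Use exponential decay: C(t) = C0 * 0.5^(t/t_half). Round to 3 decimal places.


Drug concentration decay:
Number of half-lives = t / t_half = 70.6 / 11.8 = 5.983051
Decay factor = 0.5^5.983051 = 0.01580965
C(t) = 376.1 * 0.01580965 = 5.946 ng/mL

5.946


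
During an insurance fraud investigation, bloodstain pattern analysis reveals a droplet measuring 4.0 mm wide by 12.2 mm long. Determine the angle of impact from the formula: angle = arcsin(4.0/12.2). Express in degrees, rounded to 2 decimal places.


Blood spatter impact angle calculation:
width / length = 4.0 / 12.2 = 0.327869
angle = arcsin(0.327869)
angle = 19.14 degrees

19.14


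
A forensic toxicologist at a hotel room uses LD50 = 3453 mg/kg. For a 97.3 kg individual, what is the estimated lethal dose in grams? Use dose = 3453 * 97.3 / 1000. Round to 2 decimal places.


Lethal dose calculation:
Lethal dose = LD50 * body_weight / 1000
= 3453 * 97.3 / 1000
= 335976.9 / 1000
= 335.98 g

335.98


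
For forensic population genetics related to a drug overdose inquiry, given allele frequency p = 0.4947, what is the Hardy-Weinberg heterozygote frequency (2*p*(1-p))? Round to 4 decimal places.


Hardy-Weinberg heterozygote frequency:
q = 1 - p = 1 - 0.4947 = 0.5053
2pq = 2 * 0.4947 * 0.5053 = 0.4999

0.4999


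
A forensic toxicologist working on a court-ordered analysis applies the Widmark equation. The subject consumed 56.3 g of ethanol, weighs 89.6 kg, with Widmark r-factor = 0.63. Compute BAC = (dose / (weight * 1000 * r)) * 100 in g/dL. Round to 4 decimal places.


Applying the Widmark formula:
BAC = (dose_g / (body_wt * 1000 * r)) * 100
Denominator = 89.6 * 1000 * 0.63 = 56448
BAC = (56.3 / 56448) * 100
BAC = 0.0997 g/dL

0.0997


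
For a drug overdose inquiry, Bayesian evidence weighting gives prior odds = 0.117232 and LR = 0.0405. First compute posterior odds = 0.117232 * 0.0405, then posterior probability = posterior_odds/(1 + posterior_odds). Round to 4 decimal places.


Bayesian evidence evaluation:
Posterior odds = prior_odds * LR = 0.117232 * 0.0405 = 0.004747896
Posterior probability = posterior_odds / (1 + posterior_odds)
= 0.004747896 / (1 + 0.004747896)
= 0.004747896 / 1.004747896
= 0.0047

0.0047


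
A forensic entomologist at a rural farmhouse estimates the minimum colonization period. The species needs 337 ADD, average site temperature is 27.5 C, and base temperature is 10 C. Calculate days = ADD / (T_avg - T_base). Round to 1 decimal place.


Insect development time:
Effective temperature = avg_temp - T_base = 27.5 - 10 = 17.5 C
Days = ADD / effective_temp = 337 / 17.5 = 19.3 days

19.3


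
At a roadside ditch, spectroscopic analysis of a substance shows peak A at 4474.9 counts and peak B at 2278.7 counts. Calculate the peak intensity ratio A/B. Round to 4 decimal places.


Spectral peak ratio:
Peak A = 4474.9 counts
Peak B = 2278.7 counts
Ratio = 4474.9 / 2278.7 = 1.9638

1.9638


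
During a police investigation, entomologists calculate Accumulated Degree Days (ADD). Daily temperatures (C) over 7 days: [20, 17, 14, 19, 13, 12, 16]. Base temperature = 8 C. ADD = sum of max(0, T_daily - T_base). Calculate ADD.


Computing ADD day by day:
Day 1: max(0, 20 - 8) = 12
Day 2: max(0, 17 - 8) = 9
Day 3: max(0, 14 - 8) = 6
Day 4: max(0, 19 - 8) = 11
Day 5: max(0, 13 - 8) = 5
Day 6: max(0, 12 - 8) = 4
Day 7: max(0, 16 - 8) = 8
Total ADD = 55

55


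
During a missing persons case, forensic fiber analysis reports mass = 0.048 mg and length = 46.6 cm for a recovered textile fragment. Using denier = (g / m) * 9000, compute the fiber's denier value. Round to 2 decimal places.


Denier calculation:
Mass in grams = 0.048 mg / 1000 = 0.000048 g
Length in meters = 46.6 cm / 100 = 0.466 m
Linear density = mass / length = 0.000048 / 0.466 = 0.000103 g/m
Denier = (g/m) * 9000 = 0.000103 * 9000 = 0.93

0.93


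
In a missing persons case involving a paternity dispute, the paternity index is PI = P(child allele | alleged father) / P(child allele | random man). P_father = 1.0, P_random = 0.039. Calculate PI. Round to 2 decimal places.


Paternity Index calculation:
PI = P(allele|father) / P(allele|random)
PI = 1.0 / 0.039
PI = 25.64

25.64


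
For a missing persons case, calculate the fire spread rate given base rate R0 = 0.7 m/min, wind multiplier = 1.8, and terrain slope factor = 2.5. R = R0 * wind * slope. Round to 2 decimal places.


Fire spread rate calculation:
R = R0 * wind_factor * slope_factor
= 0.7 * 1.8 * 2.5
= 1.26 * 2.5
= 3.15 m/min

3.15


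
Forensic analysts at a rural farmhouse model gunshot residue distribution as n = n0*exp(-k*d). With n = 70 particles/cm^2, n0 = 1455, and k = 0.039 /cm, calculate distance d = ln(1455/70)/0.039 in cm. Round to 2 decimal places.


GSR distance calculation:
n0/n = 1455 / 70 = 20.785714
ln(n0/n) = 3.034266
d = 3.034266 / 0.039 = 77.80 cm

77.80


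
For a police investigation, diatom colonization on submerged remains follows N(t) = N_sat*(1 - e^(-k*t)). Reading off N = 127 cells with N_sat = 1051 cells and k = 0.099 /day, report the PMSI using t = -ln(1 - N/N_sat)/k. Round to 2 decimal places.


PMSI from diatom colonization curve:
N / N_sat = 127 / 1051 = 0.120837
1 - N/N_sat = 0.879163
ln(1 - N/N_sat) = -0.128785
t = -ln(1 - N/N_sat) / k = -(-0.128785) / 0.099 = 1.30 days

1.30


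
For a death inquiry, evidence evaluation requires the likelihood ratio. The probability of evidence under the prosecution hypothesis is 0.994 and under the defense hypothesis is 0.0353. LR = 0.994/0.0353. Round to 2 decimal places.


Likelihood ratio calculation:
LR = P(E|Hp) / P(E|Hd)
LR = 0.994 / 0.0353
LR = 28.16

28.16


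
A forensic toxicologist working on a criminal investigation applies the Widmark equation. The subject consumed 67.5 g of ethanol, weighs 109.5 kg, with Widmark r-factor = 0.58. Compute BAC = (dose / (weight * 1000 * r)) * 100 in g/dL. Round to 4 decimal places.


Applying the Widmark formula:
BAC = (dose_g / (body_wt * 1000 * r)) * 100
Denominator = 109.5 * 1000 * 0.58 = 63510
BAC = (67.5 / 63510) * 100
BAC = 0.1063 g/dL

0.1063


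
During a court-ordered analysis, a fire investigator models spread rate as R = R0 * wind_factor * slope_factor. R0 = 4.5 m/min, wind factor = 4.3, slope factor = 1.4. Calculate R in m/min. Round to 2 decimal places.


Fire spread rate calculation:
R = R0 * wind_factor * slope_factor
= 4.5 * 4.3 * 1.4
= 19.35 * 1.4
= 27.09 m/min

27.09


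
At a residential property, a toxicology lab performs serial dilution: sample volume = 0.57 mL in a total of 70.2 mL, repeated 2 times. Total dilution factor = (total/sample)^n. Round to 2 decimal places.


Dilution factor calculation:
Single dilution = V_total / V_sample = 70.2 / 0.57 ≈ 123.157895
Number of dilutions = 2
Total DF = (70.2 / 0.57)^2 (full precision, rounded at the end) = 15167.87

15167.87


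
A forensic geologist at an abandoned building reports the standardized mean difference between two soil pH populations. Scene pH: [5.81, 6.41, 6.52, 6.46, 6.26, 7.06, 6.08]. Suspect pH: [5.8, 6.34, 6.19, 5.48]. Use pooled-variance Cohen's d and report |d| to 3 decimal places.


Pooled-variance Cohen's d for soil pH comparison:
Scene mean = 44.6 / 7 = 6.371429
Suspect mean = 23.81 / 4 = 5.9525
Scene sample variance s_s^2 = 0.153014
Suspect sample variance s_c^2 = 0.151025
Pooled variance = ((n_s-1)*s_s^2 + (n_c-1)*s_c^2) / (n_s + n_c - 2) = 0.152351
Pooled SD = sqrt(0.152351) = 0.390322
Mean difference = 0.418929
|d| = |0.418929| / 0.390322 = 1.073

1.073


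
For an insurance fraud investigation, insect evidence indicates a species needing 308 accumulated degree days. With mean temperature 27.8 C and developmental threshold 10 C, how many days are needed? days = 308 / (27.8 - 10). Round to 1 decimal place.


Insect development time:
Effective temperature = avg_temp - T_base = 27.8 - 10 = 17.8 C
Days = ADD / effective_temp = 308 / 17.8 = 17.3 days

17.3


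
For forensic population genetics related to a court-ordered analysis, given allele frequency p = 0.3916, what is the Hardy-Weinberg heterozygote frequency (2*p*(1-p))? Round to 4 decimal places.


Hardy-Weinberg heterozygote frequency:
q = 1 - p = 1 - 0.3916 = 0.6084
2pq = 2 * 0.3916 * 0.6084 = 0.4765

0.4765


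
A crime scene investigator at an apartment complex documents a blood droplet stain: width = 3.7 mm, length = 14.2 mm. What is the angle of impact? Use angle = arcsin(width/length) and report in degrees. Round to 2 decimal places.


Blood spatter impact angle calculation:
width / length = 3.7 / 14.2 = 0.260563
angle = arcsin(0.260563)
angle = 15.10 degrees

15.10


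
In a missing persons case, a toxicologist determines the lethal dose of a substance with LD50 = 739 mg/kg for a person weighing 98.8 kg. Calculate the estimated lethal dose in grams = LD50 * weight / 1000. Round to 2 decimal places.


Lethal dose calculation:
Lethal dose = LD50 * body_weight / 1000
= 739 * 98.8 / 1000
= 73013.2 / 1000
= 73.01 g

73.01


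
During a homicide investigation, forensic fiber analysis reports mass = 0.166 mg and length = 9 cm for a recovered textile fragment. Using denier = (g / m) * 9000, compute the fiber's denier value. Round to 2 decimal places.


Denier calculation:
Mass in grams = 0.166 mg / 1000 = 0.000166 g
Length in meters = 9 cm / 100 = 0.09 m
Linear density = mass / length = 0.000166 / 0.09 = 0.00184444 g/m
Denier = (g/m) * 9000 = 0.00184444 * 9000 = 16.60

16.60


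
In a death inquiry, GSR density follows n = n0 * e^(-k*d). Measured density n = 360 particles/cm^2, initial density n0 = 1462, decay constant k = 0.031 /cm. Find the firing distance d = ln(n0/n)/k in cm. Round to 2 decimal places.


GSR distance calculation:
n0/n = 1462 / 360 = 4.061111
ln(n0/n) = 1.401457
d = 1.401457 / 0.031 = 45.21 cm

45.21


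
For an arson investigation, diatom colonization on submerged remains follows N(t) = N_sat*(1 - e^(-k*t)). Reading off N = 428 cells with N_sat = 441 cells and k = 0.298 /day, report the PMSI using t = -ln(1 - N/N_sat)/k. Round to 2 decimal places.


PMSI from diatom colonization curve:
N / N_sat = 428 / 441 = 0.970522
1 - N/N_sat = 0.029478
ln(1 - N/N_sat) = -3.524111
t = -ln(1 - N/N_sat) / k = -(-3.524111) / 0.298 = 11.83 days

11.83


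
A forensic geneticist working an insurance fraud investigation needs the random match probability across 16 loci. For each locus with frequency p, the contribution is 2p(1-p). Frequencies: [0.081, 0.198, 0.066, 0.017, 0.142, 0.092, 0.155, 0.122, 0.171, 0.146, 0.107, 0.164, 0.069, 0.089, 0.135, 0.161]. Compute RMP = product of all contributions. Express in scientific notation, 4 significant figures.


Computing RMP for 16 loci:
Locus 1: 2 * 0.081 * 0.919 = 0.148878
Locus 2: 2 * 0.198 * 0.802 = 0.317592
Locus 3: 2 * 0.066 * 0.934 = 0.123288
Locus 4: 2 * 0.017 * 0.983 = 0.033422
Locus 5: 2 * 0.142 * 0.858 = 0.243672
Locus 6: 2 * 0.092 * 0.908 = 0.167072
Locus 7: 2 * 0.155 * 0.845 = 0.26195
Locus 8: 2 * 0.122 * 0.878 = 0.214232
Locus 9: 2 * 0.171 * 0.829 = 0.283518
Locus 10: 2 * 0.146 * 0.854 = 0.249368
Locus 11: 2 * 0.107 * 0.893 = 0.191102
Locus 12: 2 * 0.164 * 0.836 = 0.274208
Locus 13: 2 * 0.069 * 0.931 = 0.128478
Locus 14: 2 * 0.089 * 0.911 = 0.162158
Locus 15: 2 * 0.135 * 0.865 = 0.23355
Locus 16: 2 * 0.161 * 0.839 = 0.270158
RMP = 2.168e-12

2.168e-12


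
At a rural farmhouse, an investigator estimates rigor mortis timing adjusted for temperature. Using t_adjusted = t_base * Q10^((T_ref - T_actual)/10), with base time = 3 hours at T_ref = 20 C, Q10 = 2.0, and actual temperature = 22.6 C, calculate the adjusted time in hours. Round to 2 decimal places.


Rigor mortis time adjustment:
Exponent = (T_ref - T_actual) / 10 = (20 - 22.6) / 10 = -0.26
Q10 factor = 2.0^-0.26 = 0.83509
t_adjusted = 3 * 0.83509 = 2.51 hours

2.51


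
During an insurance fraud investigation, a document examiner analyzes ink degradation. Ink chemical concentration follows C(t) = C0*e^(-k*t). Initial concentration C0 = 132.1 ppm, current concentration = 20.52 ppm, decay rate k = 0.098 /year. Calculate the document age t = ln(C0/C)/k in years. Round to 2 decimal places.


Document age estimation:
C0/C = 132.1 / 20.52 = 6.437622
ln(C0/C) = 1.862159
t = 1.862159 / 0.098 = 19.00 years

19.00


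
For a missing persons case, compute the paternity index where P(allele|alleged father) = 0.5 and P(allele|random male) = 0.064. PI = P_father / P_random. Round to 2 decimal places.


Paternity Index calculation:
PI = P(allele|father) / P(allele|random)
PI = 0.5 / 0.064
PI = 7.81

7.81


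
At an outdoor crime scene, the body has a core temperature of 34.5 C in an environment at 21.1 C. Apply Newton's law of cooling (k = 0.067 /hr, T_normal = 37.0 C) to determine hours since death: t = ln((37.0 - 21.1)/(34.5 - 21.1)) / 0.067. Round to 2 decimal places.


Using Newton's law of cooling:
t = ln((T_normal - T_ambient) / (T_body - T_ambient)) / k
T_normal - T_ambient = 15.9
T_body - T_ambient = 13.4
Ratio = 1.186567
ln(ratio) = 0.171064
t = 0.171064 / 0.067 = 2.55 hours

2.55


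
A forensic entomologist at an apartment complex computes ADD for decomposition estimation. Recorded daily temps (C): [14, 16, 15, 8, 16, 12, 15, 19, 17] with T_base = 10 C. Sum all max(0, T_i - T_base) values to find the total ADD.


Computing ADD day by day:
Day 1: max(0, 14 - 10) = 4
Day 2: max(0, 16 - 10) = 6
Day 3: max(0, 15 - 10) = 5
Day 4: max(0, 8 - 10) = 0
Day 5: max(0, 16 - 10) = 6
Day 6: max(0, 12 - 10) = 2
Day 7: max(0, 15 - 10) = 5
Day 8: max(0, 19 - 10) = 9
Day 9: max(0, 17 - 10) = 7
Total ADD = 44

44


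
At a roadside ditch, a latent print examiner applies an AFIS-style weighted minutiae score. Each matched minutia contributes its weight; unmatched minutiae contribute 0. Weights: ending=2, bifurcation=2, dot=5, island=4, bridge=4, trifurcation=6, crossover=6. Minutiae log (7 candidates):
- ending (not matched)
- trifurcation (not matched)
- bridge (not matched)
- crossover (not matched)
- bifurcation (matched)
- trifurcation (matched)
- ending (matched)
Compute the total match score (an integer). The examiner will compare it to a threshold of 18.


Weighted minutiae match score:
  ending: not matched, +0
  trifurcation: not matched, +0
  bridge: not matched, +0
  crossover: not matched, +0
  bifurcation: matched, +2 (running total 2)
  trifurcation: matched, +6 (running total 8)
  ending: matched, +2 (running total 10)
Total score = 10
Threshold = 18; verdict = inconclusive

10


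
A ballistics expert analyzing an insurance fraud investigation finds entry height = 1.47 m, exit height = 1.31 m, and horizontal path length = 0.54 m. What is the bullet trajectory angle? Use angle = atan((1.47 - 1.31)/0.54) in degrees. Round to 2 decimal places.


Bullet trajectory angle:
Height difference = 1.47 - 1.31 = 0.16 m
angle = atan(0.16 / 0.54)
angle = atan(0.296296)
angle = 16.50 degrees

16.50


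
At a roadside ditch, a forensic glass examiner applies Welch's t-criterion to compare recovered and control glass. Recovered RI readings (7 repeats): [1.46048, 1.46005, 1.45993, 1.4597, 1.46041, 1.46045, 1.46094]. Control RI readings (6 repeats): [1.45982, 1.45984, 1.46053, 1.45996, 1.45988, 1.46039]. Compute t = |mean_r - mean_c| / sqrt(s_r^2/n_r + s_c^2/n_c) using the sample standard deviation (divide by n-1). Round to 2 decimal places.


Welch's t-criterion for glass RI comparison:
Recovered mean = sum / n_r = 10.22196 / 7 = 1.46028
Control mean = sum / n_c = 8.76042 / 6 = 1.46007
Recovered sample variance s_r^2 = 1.722e-07
Control sample variance s_c^2 = 9.552e-08
Welch SE (unpooled) = sqrt(s_r^2/n_r + s_c^2/n_c) = sqrt(2.46e-08 + 1.592e-08) = sqrt(4.052e-08) = 0.000201296
|mean_r - mean_c| = 0.00021
t = 0.00021 / 0.000201296 = 1.04

1.04
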